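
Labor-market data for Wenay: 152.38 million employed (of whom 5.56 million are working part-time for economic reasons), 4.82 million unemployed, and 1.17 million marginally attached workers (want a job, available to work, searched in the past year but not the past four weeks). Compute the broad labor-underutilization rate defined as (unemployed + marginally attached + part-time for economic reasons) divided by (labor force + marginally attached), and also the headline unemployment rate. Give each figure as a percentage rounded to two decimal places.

Broad underutilization rate ≈ 7.29%; headline unemployment rate ≈ 3.07%.

Labor force = 152.38 + 4.82 = 157.20 million.
Numerator = 4.82 + 1.17 + 5.56 = 11.55 million.
Denominator = 157.20 + 1.17 = 158.37 million.
Broad rate = 11.55 / 158.37 = 7.29%.
Headline unemployment rate = 4.82 / 157.20 = 3.07%.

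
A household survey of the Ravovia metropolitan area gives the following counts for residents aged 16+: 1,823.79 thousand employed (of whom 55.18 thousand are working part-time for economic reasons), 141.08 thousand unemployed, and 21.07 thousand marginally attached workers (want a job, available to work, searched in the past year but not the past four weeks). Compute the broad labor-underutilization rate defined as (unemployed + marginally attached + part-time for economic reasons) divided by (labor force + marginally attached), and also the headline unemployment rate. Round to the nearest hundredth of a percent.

Broad underutilization rate ≈ 10.94%; headline unemployment rate ≈ 7.18%.

Labor force = 1,823.79 + 141.08 = 1,964.87 thousand.
Numerator = 141.08 + 21.07 + 55.18 = 217.33 thousand.
Denominator = 1,964.87 + 21.07 = 1,985.94 thousand.
Broad rate = 217.33 / 1,985.94 = 10.94%.
Headline unemployment rate = 141.08 / 1,964.87 = 7.18%.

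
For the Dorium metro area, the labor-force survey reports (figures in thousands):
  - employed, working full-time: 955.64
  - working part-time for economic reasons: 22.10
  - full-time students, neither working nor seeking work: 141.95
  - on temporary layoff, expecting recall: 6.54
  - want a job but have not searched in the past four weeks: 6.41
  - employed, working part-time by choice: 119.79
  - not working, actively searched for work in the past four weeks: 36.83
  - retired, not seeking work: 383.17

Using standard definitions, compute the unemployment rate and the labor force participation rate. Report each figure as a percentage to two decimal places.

Employed = 955.64 + 22.10 + 119.79 = 1,097.53 thousand (anyone who worked, including part-time for economic reasons, counts as employed).
Unemployed = 6.54 + 36.83 = 43.37 thousand (jobless and actively searching, or on temporary layoff).
Labor force = 1,097.53 + 43.37 = 1,140.90 thousand.
Not in labor force = 141.95 + 6.41 + 383.17 = 531.53 thousand (those not working and not actively searching are outside the labor force — including those who want a job but have given up searching).
Civilian working-age population = 1,140.90 + 531.53 = 1,672.43 thousand.
Unemployment rate = 43.37 / 1,140.90 = 3.80%.
Labor force participation rate = 1,140.90 / 1,672.43 = 68.22%.

Unemployment rate ≈ 3.80%; labor force participation rate ≈ 68.22%.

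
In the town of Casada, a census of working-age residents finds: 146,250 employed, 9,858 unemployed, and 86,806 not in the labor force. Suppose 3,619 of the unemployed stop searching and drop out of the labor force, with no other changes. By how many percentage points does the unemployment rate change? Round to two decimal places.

Initially, labor force = 146,250 + 9,858 = 156,108, so u = 9,858/156,108 = 6.31%.
After the change, unemployed and labor force both fall by 3,619 → E = 146,250, U = 6,239, labor force = 152,489.
New unemployment rate = 6,239 / 152,489 = 4.09%.
Change = 4.09% − 6.31% = −2.22 percentage points.

The unemployment rate changes by −2.22 percentage points.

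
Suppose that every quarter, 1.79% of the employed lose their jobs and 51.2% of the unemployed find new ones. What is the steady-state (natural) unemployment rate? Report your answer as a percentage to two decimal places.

Steady-state unemployment rate ≈ 3.38%.

At steady state the flows balance: s·E = f·U, so U/(E+U) = s/(s+f).
u* = 1.79 / (1.79 + 51.2) = 1.79 / 52.99 = 3.38%.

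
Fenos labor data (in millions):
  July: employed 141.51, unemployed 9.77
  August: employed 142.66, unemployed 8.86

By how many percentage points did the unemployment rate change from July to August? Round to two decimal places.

July: labor force = 141.51 + 9.77 = 151.28; u = 9.77/151.28 = 6.46%.
August: labor force = 142.66 + 8.86 = 151.52; u = 8.86/151.52 = 5.85%.
Change = 5.85% − 6.46% = −0.61 pp.

The unemployment rate changed by −0.61 percentage points.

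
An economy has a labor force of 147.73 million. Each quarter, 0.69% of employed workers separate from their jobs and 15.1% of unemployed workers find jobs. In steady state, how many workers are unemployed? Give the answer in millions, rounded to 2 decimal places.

Steady-state unemployment rate u* = s/(s+f) = 0.69/(0.69+15.1) = 0.043699.
Unemployed = u* × labor force = 0.043699 × 147.73 ≈ 6.46 million.

About 6.46 million are unemployed in steady state.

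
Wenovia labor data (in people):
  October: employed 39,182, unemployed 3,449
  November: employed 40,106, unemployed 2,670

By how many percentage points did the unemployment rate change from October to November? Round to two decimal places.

The unemployment rate changed by −1.85 percentage points.

October: labor force = 39,182 + 3,449 = 42,631; u = 3,449/42,631 = 8.09%.
November: labor force = 40,106 + 2,670 = 42,776; u = 2,670/42,776 = 6.24%.
Change = 6.24% − 8.09% = −1.85 pp.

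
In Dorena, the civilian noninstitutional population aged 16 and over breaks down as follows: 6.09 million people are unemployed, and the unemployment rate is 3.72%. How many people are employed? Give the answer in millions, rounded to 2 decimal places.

Labor force = U / u = 6.09 / 0.0372 ≈ 163.71 million.
Employed = labor force − unemployed = 163.71 − 6.09 = 157.62 million.

About 157.62 million are employed.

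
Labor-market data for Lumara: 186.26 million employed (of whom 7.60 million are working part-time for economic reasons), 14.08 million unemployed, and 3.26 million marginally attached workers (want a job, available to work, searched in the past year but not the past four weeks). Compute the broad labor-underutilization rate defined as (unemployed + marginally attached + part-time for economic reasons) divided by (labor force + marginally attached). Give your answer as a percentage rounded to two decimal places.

Broad underutilization rate ≈ 12.25%.

Labor force = 186.26 + 14.08 = 200.34 million.
Numerator = 14.08 + 3.26 + 7.60 = 24.94 million.
Denominator = 200.34 + 3.26 = 203.60 million.
Broad rate = 24.94 / 203.60 = 12.25%.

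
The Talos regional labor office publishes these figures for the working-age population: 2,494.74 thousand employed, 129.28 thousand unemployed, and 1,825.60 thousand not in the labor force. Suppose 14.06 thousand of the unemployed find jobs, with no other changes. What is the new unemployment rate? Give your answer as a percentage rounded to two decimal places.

New unemployment rate ≈ 4.39%.

Initially, labor force = 2,494.74 + 129.28 = 2,624.02 thousand, so u = 129.28/2,624.02 = 4.93%.
After the change, unemployed falls and employed rises by 14.06; labor force unchanged → E = 2,508.80, U = 115.22, labor force = 2,624.02 thousand.
New unemployment rate = 115.22 / 2,624.02 = 4.39%.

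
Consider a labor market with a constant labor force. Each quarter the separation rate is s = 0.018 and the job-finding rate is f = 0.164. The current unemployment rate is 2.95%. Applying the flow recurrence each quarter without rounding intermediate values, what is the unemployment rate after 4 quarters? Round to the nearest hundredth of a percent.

Unemployment rate after four quarters ≈ 6.78%.

With a fixed labor force, u_{t+1} = u_t + s·(1−u_t) − f·u_t = u_t·(1−s−f) + s.
Here 1−s−f = 0.818 and s = 0.018.
u_1 = 0.029500 × 0.818 + 0.018 = 0.042131.
u_2 = 0.042131 × 0.818 + 0.018 = 0.052463.
u_3 = 0.052463 × 0.818 + 0.018 = 0.060915.
u_4 = 0.060915 × 0.818 + 0.018 = 0.067828.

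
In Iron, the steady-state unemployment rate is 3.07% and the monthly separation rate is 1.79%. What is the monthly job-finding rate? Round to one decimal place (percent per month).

From u* = s/(s+f): f = s·(1−u)/u.
f = 1.79 × (1 − 0.0307) / 0.0307 = 1.7350 / 0.0307 ≈ 56.5% per month.

Job-finding rate ≈ 56.5% per month.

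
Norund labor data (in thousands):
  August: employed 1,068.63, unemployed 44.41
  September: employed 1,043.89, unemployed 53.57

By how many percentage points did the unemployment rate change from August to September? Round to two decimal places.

August: labor force = 1,068.63 + 44.41 = 1,113.04; u = 44.41/1,113.04 = 3.99%.
September: labor force = 1,043.89 + 53.57 = 1,097.46; u = 53.57/1,097.46 = 4.88%.
Change = 4.88% − 3.99% = +0.89 pp.

The unemployment rate changed by +0.89 percentage points.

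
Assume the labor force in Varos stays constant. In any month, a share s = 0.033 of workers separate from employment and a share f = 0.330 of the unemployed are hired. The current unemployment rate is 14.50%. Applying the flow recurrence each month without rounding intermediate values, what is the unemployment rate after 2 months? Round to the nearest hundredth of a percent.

With a fixed labor force, u_{t+1} = u_t + s·(1−u_t) − f·u_t = u_t·(1−s−f) + s.
Here 1−s−f = 0.637 and s = 0.033.
u_1 = 0.145000 × 0.637 + 0.033 = 0.125365.
u_2 = 0.125365 × 0.637 + 0.033 = 0.112858.

Unemployment rate after two months ≈ 11.29%.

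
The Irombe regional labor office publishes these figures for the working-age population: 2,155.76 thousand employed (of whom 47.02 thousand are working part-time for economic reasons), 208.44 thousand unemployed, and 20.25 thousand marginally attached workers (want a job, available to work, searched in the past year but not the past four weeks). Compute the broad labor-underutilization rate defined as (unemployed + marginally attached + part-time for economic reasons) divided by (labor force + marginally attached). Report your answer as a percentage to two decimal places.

Broad underutilization rate ≈ 11.56%.

Labor force = 2,155.76 + 208.44 = 2,364.20 thousand.
Numerator = 208.44 + 20.25 + 47.02 = 275.71 thousand.
Denominator = 2,364.20 + 20.25 = 2,384.45 thousand.
Broad rate = 275.71 / 2,384.45 = 11.56%.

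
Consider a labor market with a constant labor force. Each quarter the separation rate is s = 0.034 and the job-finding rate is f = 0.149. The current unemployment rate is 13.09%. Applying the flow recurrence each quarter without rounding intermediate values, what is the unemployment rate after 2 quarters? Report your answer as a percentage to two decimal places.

Unemployment rate after two quarters ≈ 14.92%.

With a fixed labor force, u_{t+1} = u_t + s·(1−u_t) − f·u_t = u_t·(1−s−f) + s.
Here 1−s−f = 0.817 and s = 0.034.
u_1 = 0.130900 × 0.817 + 0.034 = 0.140945.
u_2 = 0.140945 × 0.817 + 0.034 = 0.149152.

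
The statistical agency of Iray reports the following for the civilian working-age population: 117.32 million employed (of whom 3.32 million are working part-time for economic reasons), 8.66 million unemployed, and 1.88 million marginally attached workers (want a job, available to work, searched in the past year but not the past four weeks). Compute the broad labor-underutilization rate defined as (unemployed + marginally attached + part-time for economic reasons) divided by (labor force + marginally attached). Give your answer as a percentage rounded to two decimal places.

Broad underutilization rate ≈ 10.84%.

Labor force = 117.32 + 8.66 = 125.98 million.
Numerator = 8.66 + 1.88 + 3.32 = 13.86 million.
Denominator = 125.98 + 1.88 = 127.86 million.
Broad rate = 13.86 / 127.86 = 10.84%.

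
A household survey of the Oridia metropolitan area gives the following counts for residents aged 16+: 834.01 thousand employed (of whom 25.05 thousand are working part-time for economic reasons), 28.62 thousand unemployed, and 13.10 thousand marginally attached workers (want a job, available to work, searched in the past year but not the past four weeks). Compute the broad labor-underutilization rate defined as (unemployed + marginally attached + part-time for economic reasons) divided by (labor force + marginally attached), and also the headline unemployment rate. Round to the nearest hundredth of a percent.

Labor force = 834.01 + 28.62 = 862.63 thousand.
Numerator = 28.62 + 13.10 + 25.05 = 66.77 thousand.
Denominator = 862.63 + 13.10 = 875.73 thousand.
Broad rate = 66.77 / 875.73 = 7.62%.
Headline unemployment rate = 28.62 / 862.63 = 3.32%.

Broad underutilization rate ≈ 7.62%; headline unemployment rate ≈ 3.32%.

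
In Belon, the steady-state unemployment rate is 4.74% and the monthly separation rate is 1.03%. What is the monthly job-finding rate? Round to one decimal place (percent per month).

Job-finding rate ≈ 20.7% per month.

From u* = s/(s+f): f = s·(1−u)/u.
f = 1.03 × (1 − 0.0474) / 0.0474 = 0.9812 / 0.0474 ≈ 20.7% per month.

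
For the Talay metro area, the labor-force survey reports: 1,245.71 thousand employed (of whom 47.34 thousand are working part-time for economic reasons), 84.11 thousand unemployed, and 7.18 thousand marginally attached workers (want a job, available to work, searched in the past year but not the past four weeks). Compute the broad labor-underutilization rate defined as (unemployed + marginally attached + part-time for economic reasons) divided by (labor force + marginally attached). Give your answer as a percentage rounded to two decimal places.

Broad underutilization rate ≈ 10.37%.

Labor force = 1,245.71 + 84.11 = 1,329.82 thousand.
Numerator = 84.11 + 7.18 + 47.34 = 138.63 thousand.
Denominator = 1,329.82 + 7.18 = 1,337.00 thousand.
Broad rate = 138.63 / 1,337.00 = 10.37%.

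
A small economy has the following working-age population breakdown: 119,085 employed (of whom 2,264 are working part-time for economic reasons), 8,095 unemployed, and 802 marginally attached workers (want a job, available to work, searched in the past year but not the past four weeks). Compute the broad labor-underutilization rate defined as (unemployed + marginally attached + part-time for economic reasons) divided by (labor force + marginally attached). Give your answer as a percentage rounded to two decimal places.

Broad underutilization rate ≈ 8.72%.

Labor force = 119,085 + 8,095 = 127,180.
Numerator = 8,095 + 802 + 2,264 = 11,161.
Denominator = 127,180 + 802 = 127,982.
Broad rate = 11,161 / 127,982 = 8.72%.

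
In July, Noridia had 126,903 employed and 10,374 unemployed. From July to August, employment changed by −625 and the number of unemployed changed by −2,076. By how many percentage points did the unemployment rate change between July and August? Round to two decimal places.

July: labor force = 126,903 + 10,374 = 137,277; u = 10,374/137,277 = 7.56%.
August: labor force = 126,278 + 8,298 = 134,576; u = 8,298/134,576 = 6.17%.
Change = 6.17% − 7.56% = −1.39 pp.

The unemployment rate changed by −1.39 percentage points.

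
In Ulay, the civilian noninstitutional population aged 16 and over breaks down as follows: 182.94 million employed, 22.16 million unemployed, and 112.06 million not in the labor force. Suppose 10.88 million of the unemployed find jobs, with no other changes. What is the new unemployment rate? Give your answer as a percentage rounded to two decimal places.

New unemployment rate ≈ 5.50%.

Initially, labor force = 182.94 + 22.16 = 205.10 million, so u = 22.16/205.10 = 10.80%.
After the change, unemployed falls and employed rises by 10.88; labor force unchanged → E = 193.82, U = 11.28, labor force = 205.10 million.
New unemployment rate = 11.28 / 205.10 = 5.50%.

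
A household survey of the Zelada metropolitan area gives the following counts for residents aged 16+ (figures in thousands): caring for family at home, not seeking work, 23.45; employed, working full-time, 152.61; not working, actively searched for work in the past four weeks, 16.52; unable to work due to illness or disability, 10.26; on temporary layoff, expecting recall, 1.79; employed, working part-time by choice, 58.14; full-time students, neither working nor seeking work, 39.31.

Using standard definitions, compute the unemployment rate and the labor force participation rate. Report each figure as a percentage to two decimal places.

Employed = 152.61 + 58.14 = 210.75 thousand.
Unemployed = 16.52 + 1.79 = 18.31 thousand (jobless and actively searching, or on temporary layoff).
Labor force = 210.75 + 18.31 = 229.06 thousand.
Not in labor force = 23.45 + 10.26 + 39.31 = 73.02 thousand (those not working and not actively searching are outside the labor force).
Civilian working-age population = 229.06 + 73.02 = 302.08 thousand.
Unemployment rate = 18.31 / 229.06 = 7.99%.
Labor force participation rate = 229.06 / 302.08 = 75.83%.

Unemployment rate ≈ 7.99%; labor force participation rate ≈ 75.83%.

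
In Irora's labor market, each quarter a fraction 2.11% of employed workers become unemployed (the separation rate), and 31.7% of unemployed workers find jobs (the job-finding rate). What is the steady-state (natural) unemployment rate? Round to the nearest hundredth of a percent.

At steady state the flows balance: s·E = f·U, so U/(E+U) = s/(s+f).
u* = 2.11 / (2.11 + 31.7) = 2.11 / 33.81 = 6.24%.

Steady-state unemployment rate ≈ 6.24%.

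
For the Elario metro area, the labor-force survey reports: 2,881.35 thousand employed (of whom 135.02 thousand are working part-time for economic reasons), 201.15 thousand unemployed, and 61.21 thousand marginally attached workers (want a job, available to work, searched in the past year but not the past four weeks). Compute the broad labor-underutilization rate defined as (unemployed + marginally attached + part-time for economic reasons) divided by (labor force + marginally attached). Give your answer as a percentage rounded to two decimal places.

Labor force = 2,881.35 + 201.15 = 3,082.50 thousand.
Numerator = 201.15 + 61.21 + 135.02 = 397.38 thousand.
Denominator = 3,082.50 + 61.21 = 3,143.71 thousand.
Broad rate = 397.38 / 3,143.71 = 12.64%.

Broad underutilization rate ≈ 12.64%.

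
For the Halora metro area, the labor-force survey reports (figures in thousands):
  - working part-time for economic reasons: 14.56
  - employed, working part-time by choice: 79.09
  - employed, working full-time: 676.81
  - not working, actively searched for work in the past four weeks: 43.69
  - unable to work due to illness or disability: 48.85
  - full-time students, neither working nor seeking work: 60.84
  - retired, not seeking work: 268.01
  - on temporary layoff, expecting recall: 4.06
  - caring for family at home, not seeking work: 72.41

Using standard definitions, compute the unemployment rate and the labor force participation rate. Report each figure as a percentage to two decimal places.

Unemployment rate ≈ 5.84%; labor force participation rate ≈ 64.51%.

Employed = 14.56 + 79.09 + 676.81 = 770.46 thousand (anyone who worked, including part-time for economic reasons, counts as employed).
Unemployed = 43.69 + 4.06 = 47.75 thousand (jobless and actively searching, or on temporary layoff).
Labor force = 770.46 + 47.75 = 818.21 thousand.
Not in labor force = 48.85 + 60.84 + 268.01 + 72.41 = 450.11 thousand (those not working and not actively searching are outside the labor force).
Civilian working-age population = 818.21 + 450.11 = 1,268.32 thousand.
Unemployment rate = 47.75 / 818.21 = 5.84%.
Labor force participation rate = 818.21 / 1,268.32 = 64.51%.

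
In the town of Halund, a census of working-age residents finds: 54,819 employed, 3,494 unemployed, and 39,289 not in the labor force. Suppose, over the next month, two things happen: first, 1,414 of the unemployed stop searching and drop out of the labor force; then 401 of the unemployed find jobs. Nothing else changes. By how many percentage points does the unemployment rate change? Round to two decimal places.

Initially, labor force = 54,819 + 3,494 = 58,313, so u = 3,494/58,313 = 5.99%.
After the first change, unemployed and labor force both fall by 1,414 → E = 54,819, U = 2,080, labor force = 56,899.
After the second change, unemployed falls and employed rises by 401; labor force unchanged → E = 55,220, U = 1,679, labor force = 56,899.
New unemployment rate = 1,679 / 56,899 = 2.95%.
Change = 2.95% − 5.99% = −3.04 percentage points.

The unemployment rate changes by −3.04 percentage points.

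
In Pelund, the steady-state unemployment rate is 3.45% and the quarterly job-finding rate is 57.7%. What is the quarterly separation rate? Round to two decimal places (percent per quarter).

From u* = s/(s+f): s = u·f/(1−u).
s = 0.0345 × 57.7 / (1 − 0.0345) = 1.9907 / 0.9655 ≈ 2.06% per quarter.

Separation rate ≈ 2.06% per quarter.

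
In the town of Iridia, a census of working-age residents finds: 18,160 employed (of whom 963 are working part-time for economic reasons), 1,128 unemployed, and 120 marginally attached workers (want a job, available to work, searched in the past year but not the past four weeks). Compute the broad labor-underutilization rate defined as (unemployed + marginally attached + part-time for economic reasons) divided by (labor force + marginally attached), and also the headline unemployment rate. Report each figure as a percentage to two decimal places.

Labor force = 18,160 + 1,128 = 19,288.
Numerator = 1,128 + 120 + 963 = 2,211.
Denominator = 19,288 + 120 = 19,408.
Broad rate = 2,211 / 19,408 = 11.39%.
Headline unemployment rate = 1,128 / 19,288 = 5.85%.

Broad underutilization rate ≈ 11.39%; headline unemployment rate ≈ 5.85%.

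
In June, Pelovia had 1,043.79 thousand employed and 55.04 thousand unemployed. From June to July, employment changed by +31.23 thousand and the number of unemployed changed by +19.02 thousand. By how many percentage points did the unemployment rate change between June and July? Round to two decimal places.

The unemployment rate changed by +1.44 percentage points.

June: labor force = 1,043.79 + 55.04 = 1,098.83; u = 55.04/1,098.83 = 5.01%.
July: labor force = 1,075.02 + 74.06 = 1,149.08; u = 74.06/1,149.08 = 6.45%.
Change = 6.45% − 5.01% = +1.44 pp.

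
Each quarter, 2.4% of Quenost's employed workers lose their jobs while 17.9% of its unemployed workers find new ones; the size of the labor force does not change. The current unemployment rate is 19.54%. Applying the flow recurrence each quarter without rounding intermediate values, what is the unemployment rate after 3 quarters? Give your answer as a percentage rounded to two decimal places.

Unemployment rate after three quarters ≈ 15.73%.

With a fixed labor force, u_{t+1} = u_t + s·(1−u_t) − f·u_t = u_t·(1−s−f) + s.
Here 1−s−f = 0.797 and s = 0.024.
u_1 = 0.195400 × 0.797 + 0.024 = 0.179734.
u_2 = 0.179734 × 0.797 + 0.024 = 0.167248.
u_3 = 0.167248 × 0.797 + 0.024 = 0.157297.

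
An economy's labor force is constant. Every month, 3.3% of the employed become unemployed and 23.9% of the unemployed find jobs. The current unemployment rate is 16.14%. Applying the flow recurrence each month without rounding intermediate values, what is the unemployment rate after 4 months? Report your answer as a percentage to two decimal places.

With a fixed labor force, u_{t+1} = u_t + s·(1−u_t) − f·u_t = u_t·(1−s−f) + s.
Here 1−s−f = 0.728 and s = 0.033.
u_1 = 0.161400 × 0.728 + 0.033 = 0.150499.
u_2 = 0.150499 × 0.728 + 0.033 = 0.142563.
u_3 = 0.142563 × 0.728 + 0.033 = 0.136786.
u_4 = 0.136786 × 0.728 + 0.033 = 0.132580.

Unemployment rate after four months ≈ 13.26%.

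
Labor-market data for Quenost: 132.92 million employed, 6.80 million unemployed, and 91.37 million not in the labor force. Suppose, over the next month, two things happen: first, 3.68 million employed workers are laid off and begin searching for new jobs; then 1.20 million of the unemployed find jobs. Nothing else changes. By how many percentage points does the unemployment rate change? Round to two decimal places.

Initially, labor force = 132.92 + 6.80 = 139.72 million, so u = 6.80/139.72 = 4.87%.
After the first change, employed falls and unemployed rises by 3.68; labor force unchanged → E = 129.24, U = 10.48, labor force = 139.72 million.
After the second change, unemployed falls and employed rises by 1.20; labor force unchanged → E = 130.44, U = 9.28, labor force = 139.72 million.
New unemployment rate = 9.28 / 139.72 = 6.64%.
Change = 6.64% − 4.87% = +1.77 percentage points.

The unemployment rate changes by +1.77 percentage points.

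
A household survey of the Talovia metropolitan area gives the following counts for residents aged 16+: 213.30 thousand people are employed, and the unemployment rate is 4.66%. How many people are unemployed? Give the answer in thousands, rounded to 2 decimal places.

Let U be the number unemployed. The labor force is E + U, and U/(E+U) = 0.0466.
So U = 0.0466 × 213.30 / (1 − 0.0466) = 9.9398 / 0.9534 ≈ 10.43 thousand.

About 10.43 thousand are unemployed.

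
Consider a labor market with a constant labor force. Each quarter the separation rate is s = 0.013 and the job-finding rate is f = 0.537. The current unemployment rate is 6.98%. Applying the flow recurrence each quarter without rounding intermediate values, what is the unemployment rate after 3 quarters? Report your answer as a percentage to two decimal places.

With a fixed labor force, u_{t+1} = u_t + s·(1−u_t) − f·u_t = u_t·(1−s−f) + s.
Here 1−s−f = 0.450 and s = 0.013.
u_1 = 0.069800 × 0.450 + 0.013 = 0.044410.
u_2 = 0.044410 × 0.450 + 0.013 = 0.032984.
u_3 = 0.032984 × 0.450 + 0.013 = 0.027843.

Unemployment rate after three quarters ≈ 2.78%.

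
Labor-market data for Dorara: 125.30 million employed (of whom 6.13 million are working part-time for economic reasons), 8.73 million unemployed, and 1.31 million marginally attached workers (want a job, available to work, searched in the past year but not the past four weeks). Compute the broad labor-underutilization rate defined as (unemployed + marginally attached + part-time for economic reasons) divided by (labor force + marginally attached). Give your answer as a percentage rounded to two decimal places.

Labor force = 125.30 + 8.73 = 134.03 million.
Numerator = 8.73 + 1.31 + 6.13 = 16.17 million.
Denominator = 134.03 + 1.31 = 135.34 million.
Broad rate = 16.17 / 135.34 = 11.95%.

Broad underutilization rate ≈ 11.95%.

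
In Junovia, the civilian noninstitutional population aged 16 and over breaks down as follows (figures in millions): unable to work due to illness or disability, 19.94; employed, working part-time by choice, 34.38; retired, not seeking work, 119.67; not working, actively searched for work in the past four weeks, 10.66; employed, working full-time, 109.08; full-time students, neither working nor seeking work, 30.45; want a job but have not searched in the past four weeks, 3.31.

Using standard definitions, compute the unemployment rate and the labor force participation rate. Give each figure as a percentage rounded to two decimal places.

Employed = 34.38 + 109.08 = 143.46 million.
Unemployed = 10.66 million.
Labor force = 143.46 + 10.66 = 154.12 million.
Not in labor force = 19.94 + 119.67 + 30.45 + 3.31 = 173.37 million (those not working and not actively searching are outside the labor force — including those who want a job but have given up searching).
Civilian working-age population = 154.12 + 173.37 = 327.49 million.
Unemployment rate = 10.66 / 154.12 = 6.92%.
Labor force participation rate = 154.12 / 327.49 = 47.06%.

Unemployment rate ≈ 6.92%; labor force participation rate ≈ 47.06%.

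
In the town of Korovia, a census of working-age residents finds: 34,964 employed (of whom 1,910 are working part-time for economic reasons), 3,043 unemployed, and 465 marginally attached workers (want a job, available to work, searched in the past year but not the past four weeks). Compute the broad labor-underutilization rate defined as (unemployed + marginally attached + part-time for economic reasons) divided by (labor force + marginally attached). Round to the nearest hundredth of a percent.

Labor force = 34,964 + 3,043 = 38,007.
Numerator = 3,043 + 465 + 1,910 = 5,418.
Denominator = 38,007 + 465 = 38,472.
Broad rate = 5,418 / 38,472 = 14.08%.

Broad underutilization rate ≈ 14.08%.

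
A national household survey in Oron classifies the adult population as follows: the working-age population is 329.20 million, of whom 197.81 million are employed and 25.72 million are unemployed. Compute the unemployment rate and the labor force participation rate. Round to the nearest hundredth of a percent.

Unemployment rate ≈ 11.51%; labor force participation rate ≈ 67.90%.

Labor force = employed + unemployed = 197.81 + 25.72 = 223.53 million.
Unemployment rate = 25.72 / 223.53 = 11.51%.
Labor force participation rate = 223.53 / 329.20 = 67.90%.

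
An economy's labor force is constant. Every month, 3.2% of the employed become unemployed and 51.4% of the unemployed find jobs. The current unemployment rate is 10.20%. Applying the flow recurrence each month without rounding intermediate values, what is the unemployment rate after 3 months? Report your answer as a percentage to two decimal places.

Unemployment rate after three months ≈ 6.27%.

With a fixed labor force, u_{t+1} = u_t + s·(1−u_t) − f·u_t = u_t·(1−s−f) + s.
Here 1−s−f = 0.454 and s = 0.032.
u_1 = 0.102000 × 0.454 + 0.032 = 0.078308.
u_2 = 0.078308 × 0.454 + 0.032 = 0.067552.
u_3 = 0.067552 × 0.454 + 0.032 = 0.062669.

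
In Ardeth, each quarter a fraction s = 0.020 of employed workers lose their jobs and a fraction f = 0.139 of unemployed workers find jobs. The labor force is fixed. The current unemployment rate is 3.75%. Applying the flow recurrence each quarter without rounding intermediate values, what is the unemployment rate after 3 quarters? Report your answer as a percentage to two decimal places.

Unemployment rate after three quarters ≈ 7.33%.

With a fixed labor force, u_{t+1} = u_t + s·(1−u_t) − f·u_t = u_t·(1−s−f) + s.
Here 1−s−f = 0.841 and s = 0.020.
u_1 = 0.037500 × 0.841 + 0.020 = 0.051537.
u_2 = 0.051537 × 0.841 + 0.020 = 0.063343.
u_3 = 0.063343 × 0.841 + 0.020 = 0.073271.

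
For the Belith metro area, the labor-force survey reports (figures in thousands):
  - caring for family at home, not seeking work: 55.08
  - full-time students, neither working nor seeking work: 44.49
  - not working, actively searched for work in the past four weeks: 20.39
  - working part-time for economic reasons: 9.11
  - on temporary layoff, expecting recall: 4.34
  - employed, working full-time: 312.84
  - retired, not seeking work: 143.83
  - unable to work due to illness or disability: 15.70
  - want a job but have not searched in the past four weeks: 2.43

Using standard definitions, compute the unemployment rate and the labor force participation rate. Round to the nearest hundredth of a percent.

Unemployment rate ≈ 7.13%; labor force participation rate ≈ 57.00%.

Employed = 9.11 + 312.84 = 321.95 thousand (anyone who worked, including part-time for economic reasons, counts as employed).
Unemployed = 20.39 + 4.34 = 24.73 thousand (jobless and actively searching, or on temporary layoff).
Labor force = 321.95 + 24.73 = 346.68 thousand.
Not in labor force = 55.08 + 44.49 + 143.83 + 15.70 + 2.43 = 261.53 thousand (those not working and not actively searching are outside the labor force — including those who want a job but have given up searching).
Civilian working-age population = 346.68 + 261.53 = 608.21 thousand.
Unemployment rate = 24.73 / 346.68 = 7.13%.
Labor force participation rate = 346.68 / 608.21 = 57.00%.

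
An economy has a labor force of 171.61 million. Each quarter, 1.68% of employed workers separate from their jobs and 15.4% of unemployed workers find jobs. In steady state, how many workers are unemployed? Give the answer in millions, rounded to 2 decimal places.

Steady-state unemployment rate u* = s/(s+f) = 1.68/(1.68+15.4) = 0.098361.
Unemployed = u* × labor force = 0.098361 × 171.61 ≈ 16.88 million.

About 16.88 million are unemployed in steady state.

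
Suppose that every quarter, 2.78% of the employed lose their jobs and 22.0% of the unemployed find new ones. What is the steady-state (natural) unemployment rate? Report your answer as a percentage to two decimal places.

At steady state the flows balance: s·E = f·U, so U/(E+U) = s/(s+f).
u* = 2.78 / (2.78 + 22.0) = 2.78 / 24.78 = 11.22%.

Steady-state unemployment rate ≈ 11.22%.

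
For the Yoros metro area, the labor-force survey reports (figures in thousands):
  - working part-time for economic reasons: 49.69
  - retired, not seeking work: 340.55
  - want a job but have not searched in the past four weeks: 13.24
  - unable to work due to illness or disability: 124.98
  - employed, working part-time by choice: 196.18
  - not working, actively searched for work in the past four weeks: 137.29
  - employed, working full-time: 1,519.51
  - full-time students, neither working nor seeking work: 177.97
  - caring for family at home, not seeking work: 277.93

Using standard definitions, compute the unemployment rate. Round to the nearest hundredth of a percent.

Employed = 49.69 + 196.18 + 1,519.51 = 1,765.38 thousand (anyone who worked, including part-time for economic reasons, counts as employed).
Unemployed = 137.29 thousand.
Labor force = 1,765.38 + 137.29 = 1,902.67 thousand.
Unemployment rate = 137.29 / 1,902.67 = 7.22%.

Unemployment rate ≈ 7.22%.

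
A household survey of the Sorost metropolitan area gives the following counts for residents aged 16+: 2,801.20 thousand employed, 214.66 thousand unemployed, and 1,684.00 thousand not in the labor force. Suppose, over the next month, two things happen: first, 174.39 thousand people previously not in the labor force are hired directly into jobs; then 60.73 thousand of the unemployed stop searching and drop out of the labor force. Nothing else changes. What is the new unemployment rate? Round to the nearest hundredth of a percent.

Initially, labor force = 2,801.20 + 214.66 = 3,015.86 thousand, so u = 214.66/3,015.86 = 7.12%.
After the first change, employed and labor force both rise by 174.39; unemployed unchanged → E = 2,975.59, U = 214.66, labor force = 3,190.25 thousand.
After the second change, unemployed and labor force both fall by 60.73 → E = 2,975.59, U = 153.93, labor force = 3,129.52 thousand.
New unemployment rate = 153.93 / 3,129.52 = 4.92%.

New unemployment rate ≈ 4.92%.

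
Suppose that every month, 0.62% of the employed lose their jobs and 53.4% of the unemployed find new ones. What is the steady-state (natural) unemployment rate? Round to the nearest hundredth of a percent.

At steady state the flows balance: s·E = f·U, so U/(E+U) = s/(s+f).
u* = 0.62 / (0.62 + 53.4) = 0.62 / 54.02 = 1.15%.

Steady-state unemployment rate ≈ 1.15%.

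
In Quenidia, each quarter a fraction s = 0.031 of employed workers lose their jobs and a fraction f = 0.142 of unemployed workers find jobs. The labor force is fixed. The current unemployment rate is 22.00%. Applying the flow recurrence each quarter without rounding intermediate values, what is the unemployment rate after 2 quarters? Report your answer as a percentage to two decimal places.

With a fixed labor force, u_{t+1} = u_t + s·(1−u_t) − f·u_t = u_t·(1−s−f) + s.
Here 1−s−f = 0.827 and s = 0.031.
u_1 = 0.220000 × 0.827 + 0.031 = 0.212940.
u_2 = 0.212940 × 0.827 + 0.031 = 0.207101.

Unemployment rate after two quarters ≈ 20.71%.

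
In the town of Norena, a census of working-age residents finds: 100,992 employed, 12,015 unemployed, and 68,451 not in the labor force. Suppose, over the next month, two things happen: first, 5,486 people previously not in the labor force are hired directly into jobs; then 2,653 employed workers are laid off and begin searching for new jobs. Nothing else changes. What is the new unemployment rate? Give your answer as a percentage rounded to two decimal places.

Initially, labor force = 100,992 + 12,015 = 113,007, so u = 12,015/113,007 = 10.63%.
After the first change, employed and labor force both rise by 5,486; unemployed unchanged → E = 106,478, U = 12,015, labor force = 118,493.
After the second change, employed falls and unemployed rises by 2,653; labor force unchanged → E = 103,825, U = 14,668, labor force = 118,493.
New unemployment rate = 14,668 / 118,493 = 12.38%.

New unemployment rate ≈ 12.38%.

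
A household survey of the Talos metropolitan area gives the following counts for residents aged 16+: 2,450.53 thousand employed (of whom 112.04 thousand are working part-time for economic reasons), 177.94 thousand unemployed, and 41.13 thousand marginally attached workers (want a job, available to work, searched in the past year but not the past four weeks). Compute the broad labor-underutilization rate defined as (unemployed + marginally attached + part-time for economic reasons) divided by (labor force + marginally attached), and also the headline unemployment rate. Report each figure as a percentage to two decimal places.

Labor force = 2,450.53 + 177.94 = 2,628.47 thousand.
Numerator = 177.94 + 41.13 + 112.04 = 331.11 thousand.
Denominator = 2,628.47 + 41.13 = 2,669.60 thousand.
Broad rate = 331.11 / 2,669.60 = 12.40%.
Headline unemployment rate = 177.94 / 2,628.47 = 6.77%.

Broad underutilization rate ≈ 12.40%; headline unemployment rate ≈ 6.77%.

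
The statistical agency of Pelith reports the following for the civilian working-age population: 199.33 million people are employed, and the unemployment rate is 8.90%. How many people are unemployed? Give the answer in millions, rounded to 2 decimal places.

Let U be the number unemployed. The labor force is E + U, and U/(E+U) = 0.0890.
So U = 0.0890 × 199.33 / (1 − 0.0890) = 17.7404 / 0.9110 ≈ 19.47 million.

About 19.47 million are unemployed.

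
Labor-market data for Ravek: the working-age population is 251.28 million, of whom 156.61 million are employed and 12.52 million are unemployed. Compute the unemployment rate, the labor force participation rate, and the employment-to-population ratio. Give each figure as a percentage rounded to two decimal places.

Labor force = employed + unemployed = 156.61 + 12.52 = 169.13 million.
Unemployment rate = 12.52 / 169.13 = 7.40%.
Labor force participation rate = 169.13 / 251.28 = 67.31%.
Employment-population ratio = 156.61 / 251.28 = 62.32%.

Unemployment rate ≈ 7.40%; labor force participation rate ≈ 67.31%; employment-population ratio ≈ 62.32%.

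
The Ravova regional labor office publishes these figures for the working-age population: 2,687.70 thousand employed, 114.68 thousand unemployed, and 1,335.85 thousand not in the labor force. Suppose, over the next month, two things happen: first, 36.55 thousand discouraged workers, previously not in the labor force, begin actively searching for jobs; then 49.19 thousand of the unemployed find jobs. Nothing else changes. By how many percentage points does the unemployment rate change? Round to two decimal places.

The unemployment rate changes by −0.50 percentage points.

Initially, labor force = 2,687.70 + 114.68 = 2,802.38 thousand, so u = 114.68/2,802.38 = 4.09%.
After the first change, unemployed and labor force both rise by 36.55 → E = 2,687.70, U = 151.23, labor force = 2,838.93 thousand.
After the second change, unemployed falls and employed rises by 49.19; labor force unchanged → E = 2,736.89, U = 102.04, labor force = 2,838.93 thousand.
New unemployment rate = 102.04 / 2,838.93 = 3.59%.
Change = 3.59% − 4.09% = −0.50 percentage points.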